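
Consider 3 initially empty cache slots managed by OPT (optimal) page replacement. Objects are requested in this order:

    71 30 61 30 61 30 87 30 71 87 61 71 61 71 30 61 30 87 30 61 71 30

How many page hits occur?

15

71 -> fault, frames [71]
30 -> fault, frames [71, 30]
61 -> fault, frames [71, 30, 61]
30 -> hit
61 -> hit
30 -> hit
87 -> fault, evict 61, frames [71, 30, 87]
30 -> hit
71 -> hit
87 -> hit
61 -> fault, evict 87, frames [71, 30, 61]
71 -> hit
61 -> hit
71 -> hit
30 -> hit
61 -> hit
30 -> hit
87 -> fault, evict 71, frames [30, 61, 87]
30 -> hit
61 -> hit
71 -> fault, evict 87, frames [30, 61, 71]
30 -> hit
Hits: 15.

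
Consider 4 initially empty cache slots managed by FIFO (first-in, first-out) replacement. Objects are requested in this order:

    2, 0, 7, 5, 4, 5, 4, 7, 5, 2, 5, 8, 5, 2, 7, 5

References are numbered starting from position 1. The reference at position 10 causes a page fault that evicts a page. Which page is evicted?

0

pos 1: 2 -> miss, frames [2]
pos 2: 0 -> miss, frames [2, 0]
pos 3: 7 -> miss, frames [2, 0, 7]
pos 4: 5 -> miss, frames [2, 0, 7, 5]
pos 5: 4 -> miss, evict 2, frames [0, 7, 5, 4]
pos 6: 5 -> hit
pos 7: 4 -> hit
pos 8: 7 -> hit
pos 9: 5 -> hit
pos 10: 2 -> miss, evict 0, frames [7, 5, 4, 2]
At position 10, page 0 is evicted.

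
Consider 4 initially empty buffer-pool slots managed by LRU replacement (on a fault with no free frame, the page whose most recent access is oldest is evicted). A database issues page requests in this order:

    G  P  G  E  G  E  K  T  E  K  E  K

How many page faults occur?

5

G -> fault, frames {G}
P -> fault, frames {G,P}
G -> hit
E -> fault, frames {P,G,E}
G -> hit
E -> hit
K -> fault, frames {P,G,E,K}
T -> fault, evict P, frames {G,E,K,T}
E -> hit
K -> hit
E -> hit
K -> hit
Page faults: 5.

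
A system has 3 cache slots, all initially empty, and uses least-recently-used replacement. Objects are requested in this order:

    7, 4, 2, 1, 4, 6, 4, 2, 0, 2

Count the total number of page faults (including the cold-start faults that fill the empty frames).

7 → fault, frames {7}
4 → fault, frames {7,4}
2 → fault, frames {7,4,2}
1 → fault, evict 7, frames {4,2,1}
4 → hit
6 → fault, evict 2, frames {1,4,6}
4 → hit
2 → fault, evict 1, frames {6,4,2}
0 → fault, evict 6, frames {4,2,0}
2 → hit
Page faults: 7.

7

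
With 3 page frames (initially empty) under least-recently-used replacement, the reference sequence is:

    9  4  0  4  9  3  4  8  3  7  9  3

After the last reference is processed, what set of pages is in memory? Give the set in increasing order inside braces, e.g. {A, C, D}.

9: fault, frames [9]
4: fault, frames [9, 4]
0: fault, frames [9, 4, 0]
4: hit
9: hit
3: fault, evict 0, frames [4, 9, 3]
4: hit
8: fault, evict 9, frames [3, 4, 8]
3: hit
7: fault, evict 4, frames [8, 3, 7]
9: fault, evict 8, frames [3, 7, 9]
3: hit

{3, 7, 9}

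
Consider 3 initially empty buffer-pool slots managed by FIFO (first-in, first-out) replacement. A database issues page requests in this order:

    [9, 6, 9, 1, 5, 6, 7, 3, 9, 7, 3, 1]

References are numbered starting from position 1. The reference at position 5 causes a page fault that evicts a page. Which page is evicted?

9

pos 1: 9 -> fault, frames [9]
pos 2: 6 -> fault, frames [9, 6]
pos 3: 9 -> hit
pos 4: 1 -> fault, frames [9, 6, 1]
pos 5: 5 -> fault, evict 9, frames [6, 1, 5]
At position 5, page 9 is evicted.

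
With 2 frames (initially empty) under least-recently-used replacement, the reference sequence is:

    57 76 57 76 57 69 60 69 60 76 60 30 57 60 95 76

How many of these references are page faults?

10

57 -> fault, frames {57}
76 -> fault, frames {57,76}
57 -> hit
76 -> hit
57 -> hit
69 -> fault, evict 76, frames {57,69}
60 -> fault, evict 57, frames {69,60}
69 -> hit
60 -> hit
76 -> fault, evict 69, frames {60,76}
60 -> hit
30 -> fault, evict 76, frames {60,30}
57 -> fault, evict 60, frames {30,57}
60 -> fault, evict 30, frames {57,60}
95 -> fault, evict 57, frames {60,95}
76 -> fault, evict 60, frames {95,76}
Page faults: 10.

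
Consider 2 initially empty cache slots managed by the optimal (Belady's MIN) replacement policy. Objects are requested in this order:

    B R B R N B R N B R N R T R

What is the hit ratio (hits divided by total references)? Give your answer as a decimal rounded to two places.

0.50

B: miss, frames (B)
R: miss, frames (B R)
B: hit
R: hit
N: miss, evict R, frames (B N)
B: hit
R: miss, evict B, frames (N R)
N: hit
B: miss, evict N, frames (R B)
R: hit
N: miss, evict B, frames (R N)
R: hit
T: miss, evict N, frames (R T)
R: hit
Hits: 7 of 14 references → 7/14 = 0.5000.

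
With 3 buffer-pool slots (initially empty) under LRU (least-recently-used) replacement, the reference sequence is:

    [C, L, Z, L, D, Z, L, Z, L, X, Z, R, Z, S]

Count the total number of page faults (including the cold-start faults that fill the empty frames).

C: miss, frames {C}
L: miss, frames {C,L}
Z: miss, frames {C,L,Z}
L: hit
D: miss, evict C, frames {Z,L,D}
Z: hit
L: hit
Z: hit
L: hit
X: miss, evict D, frames {Z,L,X}
Z: hit
R: miss, evict L, frames {X,Z,R}
Z: hit
S: miss, evict X, frames {R,Z,S}
Page faults: 7.

7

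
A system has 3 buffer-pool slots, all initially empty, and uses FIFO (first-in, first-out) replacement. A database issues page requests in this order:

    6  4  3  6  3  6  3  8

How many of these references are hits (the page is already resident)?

4

6: miss, frames [6]
4: miss, frames [6, 4]
3: miss, frames [6, 4, 3]
6: hit
3: hit
6: hit
3: hit
8: miss, evict 6, frames [4, 3, 8]
Hits: 4.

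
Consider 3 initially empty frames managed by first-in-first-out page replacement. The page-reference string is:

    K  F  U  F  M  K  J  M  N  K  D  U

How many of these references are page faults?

K → miss, frames [K]
F → miss, frames [K, F]
U → miss, frames [K, F, U]
F → hit
M → miss, evict K, frames [F, U, M]
K → miss, evict F, frames [U, M, K]
J → miss, evict U, frames [M, K, J]
M → hit
N → miss, evict M, frames [K, J, N]
K → hit
D → miss, evict K, frames [J, N, D]
U → miss, evict J, frames [N, D, U]
Page faults: 9.

9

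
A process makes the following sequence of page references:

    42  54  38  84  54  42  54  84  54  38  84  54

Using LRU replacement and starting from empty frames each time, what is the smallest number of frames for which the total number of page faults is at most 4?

4

f=1: 12 faults
f=2: 10 faults
f=3: 6 faults
f=4: 4 faults
Smallest f with faults ≤ 4 is 4.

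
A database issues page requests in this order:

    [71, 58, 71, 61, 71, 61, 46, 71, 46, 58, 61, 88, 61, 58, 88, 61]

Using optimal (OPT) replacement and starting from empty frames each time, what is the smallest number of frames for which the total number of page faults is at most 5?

f=1: 16 faults
f=2: 9 faults
f=3: 6 faults
f=4: 5 faults
f=5: 5 faults
Smallest f with faults ≤ 5 is 4.

4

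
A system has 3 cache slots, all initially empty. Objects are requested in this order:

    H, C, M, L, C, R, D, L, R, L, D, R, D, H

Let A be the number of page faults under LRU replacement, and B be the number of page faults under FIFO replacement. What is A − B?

Under LRU: F F F F . F F F . . . . . F → 8 faults.
Under FIFO: F F F F . F F . . . . . . F → 7 faults.
A − B = 8 − 7 = 1.

1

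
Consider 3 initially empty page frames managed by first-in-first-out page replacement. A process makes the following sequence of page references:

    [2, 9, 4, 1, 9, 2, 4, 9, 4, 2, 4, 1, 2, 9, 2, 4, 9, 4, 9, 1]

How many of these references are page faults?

12

2 -> miss, frames [2]
9 -> miss, frames [2, 9]
4 -> miss, frames [2, 9, 4]
1 -> miss, evict 2, frames [9, 4, 1]
9 -> hit
2 -> miss, evict 9, frames [4, 1, 2]
4 -> hit
9 -> miss, evict 4, frames [1, 2, 9]
4 -> miss, evict 1, frames [2, 9, 4]
2 -> hit
4 -> hit
1 -> miss, evict 2, frames [9, 4, 1]
2 -> miss, evict 9, frames [4, 1, 2]
9 -> miss, evict 4, frames [1, 2, 9]
2 -> hit
4 -> miss, evict 1, frames [2, 9, 4]
9 -> hit
4 -> hit
9 -> hit
1 -> miss, evict 2, frames [9, 4, 1]
Page faults: 12.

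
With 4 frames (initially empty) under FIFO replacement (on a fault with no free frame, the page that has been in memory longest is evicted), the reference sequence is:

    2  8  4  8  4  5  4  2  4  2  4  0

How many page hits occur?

2 → miss, frames (2)
8 → miss, frames (2 8)
4 → miss, frames (2 8 4)
8 → hit
4 → hit
5 → miss, frames (2 8 4 5)
4 → hit
2 → hit
4 → hit
2 → hit
4 → hit
0 → miss, evict 2, frames (8 4 5 0)
Hits: 7.

7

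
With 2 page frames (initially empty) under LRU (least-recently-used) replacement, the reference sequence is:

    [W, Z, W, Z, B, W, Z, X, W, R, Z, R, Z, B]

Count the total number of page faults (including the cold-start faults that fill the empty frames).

10

W → fault, frames {W}
Z → fault, frames {W,Z}
W → hit
Z → hit
B → fault, evict W, frames {Z,B}
W → fault, evict Z, frames {B,W}
Z → fault, evict B, frames {W,Z}
X → fault, evict W, frames {Z,X}
W → fault, evict Z, frames {X,W}
R → fault, evict X, frames {W,R}
Z → fault, evict W, frames {R,Z}
R → hit
Z → hit
B → fault, evict R, frames {Z,B}
Page faults: 10.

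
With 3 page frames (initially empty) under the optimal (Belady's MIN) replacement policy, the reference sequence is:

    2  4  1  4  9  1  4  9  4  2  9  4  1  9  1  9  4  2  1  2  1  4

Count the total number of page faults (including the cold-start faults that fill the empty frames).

2 → fault, frames (2)
4 → fault, frames (2 4)
1 → fault, frames (2 4 1)
4 → hit
9 → fault, evict 2, frames (4 1 9)
1 → hit
4 → hit
9 → hit
4 → hit
2 → fault, evict 1, frames (4 9 2)
9 → hit
4 → hit
1 → fault, evict 2, frames (4 9 1)
9 → hit
1 → hit
9 → hit
4 → hit
2 → fault, evict 9, frames (4 1 2)
1 → hit
2 → hit
1 → hit
4 → hit
Page faults: 7.

7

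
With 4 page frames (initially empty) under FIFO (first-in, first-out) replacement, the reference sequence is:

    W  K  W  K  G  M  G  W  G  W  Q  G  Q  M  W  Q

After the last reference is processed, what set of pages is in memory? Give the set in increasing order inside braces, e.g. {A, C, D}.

W -> fault, frames {W}
K -> fault, frames {W,K}
W -> hit
K -> hit
G -> fault, frames {W,K,G}
M -> fault, frames {W,K,G,M}
G -> hit
W -> hit
G -> hit
W -> hit
Q -> fault, evict W, frames {K,G,M,Q}
G -> hit
Q -> hit
M -> hit
W -> fault, evict K, frames {G,M,Q,W}
Q -> hit

{G, M, Q, W}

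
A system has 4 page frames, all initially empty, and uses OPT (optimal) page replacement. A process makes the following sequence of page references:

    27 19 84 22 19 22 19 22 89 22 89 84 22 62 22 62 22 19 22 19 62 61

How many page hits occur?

27: miss, frames {27}
19: miss, frames {27,19}
84: miss, frames {27,19,84}
22: miss, frames {27,19,84,22}
19: hit
22: hit
19: hit
22: hit
89: miss, evict 27, frames {19,84,22,89}
22: hit
89: hit
84: hit
22: hit
62: miss, evict 89, frames {19,84,22,62}
22: hit
62: hit
22: hit
19: hit
22: hit
19: hit
62: hit
61: miss, evict 62, frames {19,84,22,61}
Hits: 15.

15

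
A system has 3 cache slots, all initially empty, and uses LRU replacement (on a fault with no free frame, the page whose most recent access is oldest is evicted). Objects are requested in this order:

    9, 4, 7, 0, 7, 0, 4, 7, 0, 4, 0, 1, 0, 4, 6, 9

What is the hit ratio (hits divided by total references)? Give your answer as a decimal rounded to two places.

0.56

9 -> miss, frames {9}
4 -> miss, frames {9,4}
7 -> miss, frames {9,4,7}
0 -> miss, evict 9, frames {4,7,0}
7 -> hit
0 -> hit
4 -> hit
7 -> hit
0 -> hit
4 -> hit
0 -> hit
1 -> miss, evict 7, frames {4,0,1}
0 -> hit
4 -> hit
6 -> miss, evict 1, frames {0,4,6}
9 -> miss, evict 0, frames {4,6,9}
Hits: 9 of 16 references → 9/16 = 0.5625.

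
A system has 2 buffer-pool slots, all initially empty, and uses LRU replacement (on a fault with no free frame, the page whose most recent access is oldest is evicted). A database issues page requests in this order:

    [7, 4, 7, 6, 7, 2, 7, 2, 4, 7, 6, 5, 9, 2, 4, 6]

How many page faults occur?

7: miss, frames (7)
4: miss, frames (7 4)
7: hit
6: miss, evict 4, frames (7 6)
7: hit
2: miss, evict 6, frames (7 2)
7: hit
2: hit
4: miss, evict 7, frames (2 4)
7: miss, evict 2, frames (4 7)
6: miss, evict 4, frames (7 6)
5: miss, evict 7, frames (6 5)
9: miss, evict 6, frames (5 9)
2: miss, evict 5, frames (9 2)
4: miss, evict 9, frames (2 4)
6: miss, evict 2, frames (4 6)
Page faults: 12.

12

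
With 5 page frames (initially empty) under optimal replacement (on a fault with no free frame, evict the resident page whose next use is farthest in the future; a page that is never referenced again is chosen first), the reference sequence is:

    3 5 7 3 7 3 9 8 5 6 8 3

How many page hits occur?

3 → miss, frames {3}
5 → miss, frames {3,5}
7 → miss, frames {3,5,7}
3 → hit
7 → hit
3 → hit
9 → miss, frames {3,5,7,9}
8 → miss, frames {3,5,7,9,8}
5 → hit
6 → miss, evict 9, frames {3,5,7,8,6}
8 → hit
3 → hit
Hits: 6.

6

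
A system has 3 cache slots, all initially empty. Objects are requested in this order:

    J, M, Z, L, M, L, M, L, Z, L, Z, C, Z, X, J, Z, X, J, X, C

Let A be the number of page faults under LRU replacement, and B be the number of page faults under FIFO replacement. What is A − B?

Under LRU: F F F F . . . . . . . F . F F . . . . F → 8 faults.
Under FIFO: F F F F . . . . . . . F . F F F . . . F → 9 faults.
A − B = 8 − 9 = -1.

-1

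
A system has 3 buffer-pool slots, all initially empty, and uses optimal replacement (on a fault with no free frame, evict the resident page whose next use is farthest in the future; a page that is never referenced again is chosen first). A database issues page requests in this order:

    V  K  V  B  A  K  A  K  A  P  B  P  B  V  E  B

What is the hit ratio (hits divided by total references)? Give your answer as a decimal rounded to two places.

0.56

V: miss, frames (V)
K: miss, frames (V K)
V: hit
B: miss, frames (V K B)
A: miss, evict V, frames (K B A)
K: hit
A: hit
K: hit
A: hit
P: miss, evict A, frames (K B P)
B: hit
P: hit
B: hit
V: miss, evict P, frames (K B V)
E: miss, evict V, frames (K B E)
B: hit
Hits: 9 of 16 references → 9/16 = 0.5625.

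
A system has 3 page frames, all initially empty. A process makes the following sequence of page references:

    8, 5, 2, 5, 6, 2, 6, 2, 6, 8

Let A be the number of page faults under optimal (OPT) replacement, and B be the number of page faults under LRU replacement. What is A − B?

Under OPT: F F F . F . . . . . → 4 faults.
Under LRU: F F F . F . . . . F → 5 faults.
A − B = 4 − 5 = -1.

-1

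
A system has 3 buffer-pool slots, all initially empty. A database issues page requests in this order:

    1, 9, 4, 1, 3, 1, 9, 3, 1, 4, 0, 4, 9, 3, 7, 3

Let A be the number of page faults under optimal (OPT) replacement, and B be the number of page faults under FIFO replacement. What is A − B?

Under OPT: F F F . F . . . . F F . . F F . → 8 faults.
Under FIFO: F F F . F F F . . F F . . F F . → 10 faults.
A − B = 8 − 10 = -2.

-2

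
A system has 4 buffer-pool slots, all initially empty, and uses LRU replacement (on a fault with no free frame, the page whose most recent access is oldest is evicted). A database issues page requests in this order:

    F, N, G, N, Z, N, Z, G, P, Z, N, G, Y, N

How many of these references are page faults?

6

F: miss, frames (F)
N: miss, frames (F N)
G: miss, frames (F N G)
N: hit
Z: miss, frames (F G N Z)
N: hit
Z: hit
G: hit
P: miss, evict F, frames (N Z G P)
Z: hit
N: hit
G: hit
Y: miss, evict P, frames (Z N G Y)
N: hit
Page faults: 6.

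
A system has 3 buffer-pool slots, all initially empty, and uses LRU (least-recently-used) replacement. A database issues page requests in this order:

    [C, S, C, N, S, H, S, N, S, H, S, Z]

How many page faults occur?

C: miss, frames [C]
S: miss, frames [C, S]
C: hit
N: miss, frames [S, C, N]
S: hit
H: miss, evict C, frames [N, S, H]
S: hit
N: hit
S: hit
H: hit
S: hit
Z: miss, evict N, frames [H, S, Z]
Page faults: 5.

5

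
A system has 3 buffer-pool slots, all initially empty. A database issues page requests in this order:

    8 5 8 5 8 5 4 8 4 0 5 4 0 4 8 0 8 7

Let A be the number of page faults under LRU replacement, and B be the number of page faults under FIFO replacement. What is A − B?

1

Under LRU: F F . . . . F . . F F . . . F . . F → 7 faults.
Under FIFO: F F . . . . F . . F . . . . F . . F → 6 faults.
A − B = 7 − 6 = 1.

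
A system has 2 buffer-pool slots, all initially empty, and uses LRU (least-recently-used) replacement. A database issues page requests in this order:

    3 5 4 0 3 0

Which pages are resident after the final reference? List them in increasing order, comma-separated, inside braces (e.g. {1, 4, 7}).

{0, 3}

3 -> fault, frames [3]
5 -> fault, frames [3, 5]
4 -> fault, evict 3, frames [5, 4]
0 -> fault, evict 5, frames [4, 0]
3 -> fault, evict 4, frames [0, 3]
0 -> hit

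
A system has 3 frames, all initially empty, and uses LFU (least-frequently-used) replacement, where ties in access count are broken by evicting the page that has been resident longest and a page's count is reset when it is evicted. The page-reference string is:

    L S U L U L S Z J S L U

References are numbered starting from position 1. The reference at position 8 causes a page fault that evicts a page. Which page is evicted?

S

pos 1: L -> fault, frames (L)
pos 2: S -> fault, frames (L S)
pos 3: U -> fault, frames (L S U)
pos 4: L -> hit
pos 5: U -> hit
pos 6: L -> hit
pos 7: S -> hit
pos 8: Z -> fault, evict S, frames (L U Z)
At position 8, page S is evicted.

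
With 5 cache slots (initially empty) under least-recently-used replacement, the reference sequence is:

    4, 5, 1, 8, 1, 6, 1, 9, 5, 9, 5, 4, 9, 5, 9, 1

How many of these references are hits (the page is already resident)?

4: miss, frames (4)
5: miss, frames (4 5)
1: miss, frames (4 5 1)
8: miss, frames (4 5 1 8)
1: hit
6: miss, frames (4 5 8 1 6)
1: hit
9: miss, evict 4, frames (5 8 6 1 9)
5: hit
9: hit
5: hit
4: miss, evict 8, frames (6 1 9 5 4)
9: hit
5: hit
9: hit
1: hit
Hits: 9.

9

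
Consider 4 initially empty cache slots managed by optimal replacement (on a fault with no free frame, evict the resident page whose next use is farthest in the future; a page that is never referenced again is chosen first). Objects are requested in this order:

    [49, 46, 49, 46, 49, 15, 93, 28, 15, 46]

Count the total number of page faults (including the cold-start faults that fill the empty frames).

5

49 -> fault, frames [49]
46 -> fault, frames [49, 46]
49 -> hit
46 -> hit
49 -> hit
15 -> fault, frames [49, 46, 15]
93 -> fault, frames [49, 46, 15, 93]
28 -> fault, evict 93, frames [49, 46, 15, 28]
15 -> hit
46 -> hit
Page faults: 5.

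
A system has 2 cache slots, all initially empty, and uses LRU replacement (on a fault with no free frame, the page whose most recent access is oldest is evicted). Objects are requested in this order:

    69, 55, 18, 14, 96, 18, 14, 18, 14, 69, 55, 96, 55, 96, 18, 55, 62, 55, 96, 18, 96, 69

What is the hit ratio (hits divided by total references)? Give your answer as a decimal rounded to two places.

0.27

69 → fault, frames {69}
55 → fault, frames {69,55}
18 → fault, evict 69, frames {55,18}
14 → fault, evict 55, frames {18,14}
96 → fault, evict 18, frames {14,96}
18 → fault, evict 14, frames {96,18}
14 → fault, evict 96, frames {18,14}
18 → hit
14 → hit
69 → fault, evict 18, frames {14,69}
55 → fault, evict 14, frames {69,55}
96 → fault, evict 69, frames {55,96}
55 → hit
96 → hit
18 → fault, evict 55, frames {96,18}
55 → fault, evict 96, frames {18,55}
62 → fault, evict 18, frames {55,62}
55 → hit
96 → fault, evict 62, frames {55,96}
18 → fault, evict 55, frames {96,18}
96 → hit
69 → fault, evict 18, frames {96,69}
Hits: 6 of 22 references → 6/22 = 0.2727.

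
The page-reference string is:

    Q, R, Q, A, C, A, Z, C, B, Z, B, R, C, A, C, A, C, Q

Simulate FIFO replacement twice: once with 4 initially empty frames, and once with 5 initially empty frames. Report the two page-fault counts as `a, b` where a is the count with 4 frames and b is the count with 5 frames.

4 frames: F F . F F . F . F . . F . F F . . F → 10 faults.
5 frames: F F . F F . F . F . . . . . . . . F → 7 faults.
7 < 10: adding a frame reduced faults, as is typical.

10, 7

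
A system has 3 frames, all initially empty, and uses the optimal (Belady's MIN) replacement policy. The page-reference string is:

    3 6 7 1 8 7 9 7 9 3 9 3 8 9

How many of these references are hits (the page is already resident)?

3: fault, frames [3]
6: fault, frames [3, 6]
7: fault, frames [3, 6, 7]
1: fault, evict 6, frames [3, 7, 1]
8: fault, evict 1, frames [3, 7, 8]
7: hit
9: fault, evict 8, frames [3, 7, 9]
7: hit
9: hit
3: hit
9: hit
3: hit
8: fault, evict 7, frames [3, 9, 8]
9: hit
Hits: 7.

7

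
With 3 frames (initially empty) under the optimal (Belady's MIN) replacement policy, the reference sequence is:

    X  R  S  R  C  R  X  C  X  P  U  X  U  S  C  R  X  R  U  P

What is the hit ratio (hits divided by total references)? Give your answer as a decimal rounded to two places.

X -> fault, frames (X)
R -> fault, frames (X R)
S -> fault, frames (X R S)
R -> hit
C -> fault, evict S, frames (X R C)
R -> hit
X -> hit
C -> hit
X -> hit
P -> fault, evict R, frames (X C P)
U -> fault, evict P, frames (X C U)
X -> hit
U -> hit
S -> fault, evict U, frames (X C S)
C -> hit
R -> fault, evict S, frames (X C R)
X -> hit
R -> hit
U -> fault, evict R, frames (X C U)
P -> fault, evict U, frames (X C P)
Hits: 10 of 20 references → 10/20 = 0.5000.

0.50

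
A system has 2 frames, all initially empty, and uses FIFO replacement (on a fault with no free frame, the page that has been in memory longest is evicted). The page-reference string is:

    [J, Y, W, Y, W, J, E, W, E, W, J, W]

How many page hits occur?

J: miss, frames [J]
Y: miss, frames [J, Y]
W: miss, evict J, frames [Y, W]
Y: hit
W: hit
J: miss, evict Y, frames [W, J]
E: miss, evict W, frames [J, E]
W: miss, evict J, frames [E, W]
E: hit
W: hit
J: miss, evict E, frames [W, J]
W: hit
Hits: 5.

5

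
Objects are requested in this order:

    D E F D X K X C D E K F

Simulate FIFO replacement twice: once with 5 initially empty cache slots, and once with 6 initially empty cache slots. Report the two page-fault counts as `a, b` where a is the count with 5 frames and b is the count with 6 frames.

9, 6

5 frames: F F F . F F . F F F . F → 9 faults.
6 frames: F F F . F F . F . . . . → 6 faults.
6 < 9: adding a frame reduced faults, as is typical.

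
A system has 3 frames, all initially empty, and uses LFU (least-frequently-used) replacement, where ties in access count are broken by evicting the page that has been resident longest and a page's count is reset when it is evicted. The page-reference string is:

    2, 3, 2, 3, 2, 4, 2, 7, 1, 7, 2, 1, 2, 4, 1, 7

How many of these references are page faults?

10

2: fault, frames [2]
3: fault, frames [2, 3]
2: hit
3: hit
2: hit
4: fault, frames [2, 3, 4]
2: hit
7: fault, evict 4, frames [2, 3, 7]
1: fault, evict 7, frames [2, 3, 1]
7: fault, evict 1, frames [2, 3, 7]
2: hit
1: fault, evict 7, frames [2, 3, 1]
2: hit
4: fault, evict 1, frames [2, 3, 4]
1: fault, evict 4, frames [2, 3, 1]
7: fault, evict 1, frames [2, 3, 7]
Page faults: 10.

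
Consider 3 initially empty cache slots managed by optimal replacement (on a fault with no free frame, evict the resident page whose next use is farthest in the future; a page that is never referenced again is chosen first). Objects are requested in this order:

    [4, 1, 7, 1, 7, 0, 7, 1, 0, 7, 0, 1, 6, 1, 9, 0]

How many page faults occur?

4: fault, frames (4)
1: fault, frames (4 1)
7: fault, frames (4 1 7)
1: hit
7: hit
0: fault, evict 4, frames (1 7 0)
7: hit
1: hit
0: hit
7: hit
0: hit
1: hit
6: fault, evict 7, frames (1 0 6)
1: hit
9: fault, evict 6, frames (1 0 9)
0: hit
Page faults: 6.

6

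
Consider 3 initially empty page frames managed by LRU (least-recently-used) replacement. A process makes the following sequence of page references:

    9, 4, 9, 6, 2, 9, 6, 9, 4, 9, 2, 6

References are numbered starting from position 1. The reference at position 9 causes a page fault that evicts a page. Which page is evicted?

2

pos 1: 9: fault, frames [9]
pos 2: 4: fault, frames [9, 4]
pos 3: 9: hit
pos 4: 6: fault, frames [4, 9, 6]
pos 5: 2: fault, evict 4, frames [9, 6, 2]
pos 6: 9: hit
pos 7: 6: hit
pos 8: 9: hit
pos 9: 4: fault, evict 2, frames [6, 9, 4]
At position 9, page 2 is evicted.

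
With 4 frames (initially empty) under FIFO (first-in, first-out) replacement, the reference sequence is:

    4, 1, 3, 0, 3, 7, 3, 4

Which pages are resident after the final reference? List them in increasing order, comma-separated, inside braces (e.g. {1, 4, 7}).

{0, 3, 4, 7}

4: fault, frames {4}
1: fault, frames {4,1}
3: fault, frames {4,1,3}
0: fault, frames {4,1,3,0}
3: hit
7: fault, evict 4, frames {1,3,0,7}
3: hit
4: fault, evict 1, frames {3,0,7,4}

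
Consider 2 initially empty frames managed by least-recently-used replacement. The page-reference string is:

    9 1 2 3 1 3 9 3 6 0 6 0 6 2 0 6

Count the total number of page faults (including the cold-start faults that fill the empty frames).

9 -> fault, frames {9}
1 -> fault, frames {9,1}
2 -> fault, evict 9, frames {1,2}
3 -> fault, evict 1, frames {2,3}
1 -> fault, evict 2, frames {3,1}
3 -> hit
9 -> fault, evict 1, frames {3,9}
3 -> hit
6 -> fault, evict 9, frames {3,6}
0 -> fault, evict 3, frames {6,0}
6 -> hit
0 -> hit
6 -> hit
2 -> fault, evict 0, frames {6,2}
0 -> fault, evict 6, frames {2,0}
6 -> fault, evict 2, frames {0,6}
Page faults: 11.

11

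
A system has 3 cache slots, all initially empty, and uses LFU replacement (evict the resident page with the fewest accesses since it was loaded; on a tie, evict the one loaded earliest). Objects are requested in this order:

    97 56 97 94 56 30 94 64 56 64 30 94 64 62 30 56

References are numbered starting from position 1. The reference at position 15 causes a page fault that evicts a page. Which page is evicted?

62

pos 1: 97: miss, frames {97}
pos 2: 56: miss, frames {97,56}
pos 3: 97: hit
pos 4: 94: miss, frames {97,56,94}
pos 5: 56: hit
pos 6: 30: miss, evict 94, frames {97,56,30}
pos 7: 94: miss, evict 30, frames {97,56,94}
pos 8: 64: miss, evict 94, frames {97,56,64}
pos 9: 56: hit
pos 10: 64: hit
pos 11: 30: miss, evict 97, frames {56,64,30}
pos 12: 94: miss, evict 30, frames {56,64,94}
pos 13: 64: hit
pos 14: 62: miss, evict 94, frames {56,64,62}
pos 15: 30: miss, evict 62, frames {56,64,30}
At position 15, page 62 is evicted.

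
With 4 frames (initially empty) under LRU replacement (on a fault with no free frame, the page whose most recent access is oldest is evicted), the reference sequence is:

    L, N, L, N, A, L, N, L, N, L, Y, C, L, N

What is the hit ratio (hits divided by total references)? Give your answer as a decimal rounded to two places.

0.64

L: miss, frames (L)
N: miss, frames (L N)
L: hit
N: hit
A: miss, frames (L N A)
L: hit
N: hit
L: hit
N: hit
L: hit
Y: miss, frames (A N L Y)
C: miss, evict A, frames (N L Y C)
L: hit
N: hit
Hits: 9 of 14 references → 9/14 = 0.6429.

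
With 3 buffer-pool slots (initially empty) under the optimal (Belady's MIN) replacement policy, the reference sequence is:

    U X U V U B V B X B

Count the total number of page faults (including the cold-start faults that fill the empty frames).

4

U → miss, frames (U)
X → miss, frames (U X)
U → hit
V → miss, frames (U X V)
U → hit
B → miss, evict U, frames (X V B)
V → hit
B → hit
X → hit
B → hit
Page faults: 4.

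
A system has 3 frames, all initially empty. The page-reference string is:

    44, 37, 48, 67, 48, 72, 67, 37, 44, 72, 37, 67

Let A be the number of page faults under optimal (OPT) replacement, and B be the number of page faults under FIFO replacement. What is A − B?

-1

Under OPT: F F F F . F . . F . . F → 7 faults.
Under FIFO: F F F F . F . F F . . F → 8 faults.
A − B = 7 − 8 = -1.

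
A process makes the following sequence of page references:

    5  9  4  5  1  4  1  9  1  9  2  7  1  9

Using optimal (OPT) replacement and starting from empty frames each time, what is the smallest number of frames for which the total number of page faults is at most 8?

2

f=1: 14 faults
f=2: 8 faults
f=3: 6 faults
f=4: 6 faults
f=5: 6 faults
f=6: 6 faults
Smallest f with faults ≤ 8 is 2.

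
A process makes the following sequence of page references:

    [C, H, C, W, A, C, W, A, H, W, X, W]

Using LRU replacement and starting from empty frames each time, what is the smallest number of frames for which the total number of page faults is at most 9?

3

f=1: 12 faults
f=2: 10 faults
f=3: 6 faults
f=4: 5 faults
f=5: 5 faults
Smallest f with faults ≤ 9 is 3.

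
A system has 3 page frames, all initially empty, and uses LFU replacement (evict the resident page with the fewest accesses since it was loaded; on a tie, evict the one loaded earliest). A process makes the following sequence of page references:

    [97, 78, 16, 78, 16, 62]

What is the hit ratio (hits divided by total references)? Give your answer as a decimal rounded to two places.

0.33

97 -> miss, frames {97}
78 -> miss, frames {97,78}
16 -> miss, frames {97,78,16}
78 -> hit
16 -> hit
62 -> miss, evict 97, frames {78,16,62}
Hits: 2 of 6 references → 2/6 = 0.3333.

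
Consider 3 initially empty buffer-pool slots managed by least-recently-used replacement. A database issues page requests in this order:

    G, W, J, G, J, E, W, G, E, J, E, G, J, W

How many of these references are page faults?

8

G: miss, frames (G)
W: miss, frames (G W)
J: miss, frames (G W J)
G: hit
J: hit
E: miss, evict W, frames (G J E)
W: miss, evict G, frames (J E W)
G: miss, evict J, frames (E W G)
E: hit
J: miss, evict W, frames (G E J)
E: hit
G: hit
J: hit
W: miss, evict E, frames (G J W)
Page faults: 8.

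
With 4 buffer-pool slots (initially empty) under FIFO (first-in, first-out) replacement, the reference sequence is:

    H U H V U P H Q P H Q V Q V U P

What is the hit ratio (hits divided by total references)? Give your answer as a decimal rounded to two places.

H -> miss, frames (H)
U -> miss, frames (H U)
H -> hit
V -> miss, frames (H U V)
U -> hit
P -> miss, frames (H U V P)
H -> hit
Q -> miss, evict H, frames (U V P Q)
P -> hit
H -> miss, evict U, frames (V P Q H)
Q -> hit
V -> hit
Q -> hit
V -> hit
U -> miss, evict V, frames (P Q H U)
P -> hit
Hits: 9 of 16 references → 9/16 = 0.5625.

0.56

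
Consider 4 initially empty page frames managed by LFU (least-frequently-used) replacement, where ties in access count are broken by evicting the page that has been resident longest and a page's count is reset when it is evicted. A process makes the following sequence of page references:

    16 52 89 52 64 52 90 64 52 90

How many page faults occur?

16: fault, frames [16]
52: fault, frames [16, 52]
89: fault, frames [16, 52, 89]
52: hit
64: fault, frames [16, 52, 89, 64]
52: hit
90: fault, evict 16, frames [52, 89, 64, 90]
64: hit
52: hit
90: hit
Page faults: 5.

5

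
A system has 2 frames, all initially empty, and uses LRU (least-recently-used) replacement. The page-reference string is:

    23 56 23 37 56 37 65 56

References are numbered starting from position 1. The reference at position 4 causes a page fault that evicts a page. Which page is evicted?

56

pos 1: 23 -> miss, frames (23)
pos 2: 56 -> miss, frames (23 56)
pos 3: 23 -> hit
pos 4: 37 -> miss, evict 56, frames (23 37)
At position 4, page 56 is evicted.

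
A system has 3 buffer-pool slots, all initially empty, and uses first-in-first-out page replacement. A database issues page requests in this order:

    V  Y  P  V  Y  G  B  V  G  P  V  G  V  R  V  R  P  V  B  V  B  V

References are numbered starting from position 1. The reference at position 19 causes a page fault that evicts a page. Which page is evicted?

pos 1: V: fault, frames {V}
pos 2: Y: fault, frames {V,Y}
pos 3: P: fault, frames {V,Y,P}
pos 4: V: hit
pos 5: Y: hit
pos 6: G: fault, evict V, frames {Y,P,G}
pos 7: B: fault, evict Y, frames {P,G,B}
pos 8: V: fault, evict P, frames {G,B,V}
pos 9: G: hit
pos 10: P: fault, evict G, frames {B,V,P}
pos 11: V: hit
pos 12: G: fault, evict B, frames {V,P,G}
pos 13: V: hit
pos 14: R: fault, evict V, frames {P,G,R}
pos 15: V: fault, evict P, frames {G,R,V}
pos 16: R: hit
pos 17: P: fault, evict G, frames {R,V,P}
pos 18: V: hit
pos 19: B: fault, evict R, frames {V,P,B}
At position 19, page R is evicted.

R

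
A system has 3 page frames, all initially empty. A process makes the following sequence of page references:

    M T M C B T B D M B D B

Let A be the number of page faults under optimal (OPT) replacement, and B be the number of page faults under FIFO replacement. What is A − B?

-1

Under OPT: F F . F F . . F . . . . → 5 faults.
Under FIFO: F F . F F . . F F . . . → 6 faults.
A − B = 5 − 6 = -1.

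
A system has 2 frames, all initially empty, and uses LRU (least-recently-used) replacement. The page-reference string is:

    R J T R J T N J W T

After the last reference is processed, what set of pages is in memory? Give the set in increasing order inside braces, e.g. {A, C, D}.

{T, W}

R -> fault, frames (R)
J -> fault, frames (R J)
T -> fault, evict R, frames (J T)
R -> fault, evict J, frames (T R)
J -> fault, evict T, frames (R J)
T -> fault, evict R, frames (J T)
N -> fault, evict J, frames (T N)
J -> fault, evict T, frames (N J)
W -> fault, evict N, frames (J W)
T -> fault, evict J, frames (W T)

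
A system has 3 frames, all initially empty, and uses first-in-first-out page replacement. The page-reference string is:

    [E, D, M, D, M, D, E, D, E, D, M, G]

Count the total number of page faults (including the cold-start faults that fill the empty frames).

E -> fault, frames (E)
D -> fault, frames (E D)
M -> fault, frames (E D M)
D -> hit
M -> hit
D -> hit
E -> hit
D -> hit
E -> hit
D -> hit
M -> hit
G -> fault, evict E, frames (D M G)
Page faults: 4.

4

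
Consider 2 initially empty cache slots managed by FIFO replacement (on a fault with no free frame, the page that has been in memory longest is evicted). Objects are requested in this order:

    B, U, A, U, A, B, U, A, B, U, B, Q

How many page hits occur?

3

B: miss, frames (B)
U: miss, frames (B U)
A: miss, evict B, frames (U A)
U: hit
A: hit
B: miss, evict U, frames (A B)
U: miss, evict A, frames (B U)
A: miss, evict B, frames (U A)
B: miss, evict U, frames (A B)
U: miss, evict A, frames (B U)
B: hit
Q: miss, evict B, frames (U Q)
Hits: 3.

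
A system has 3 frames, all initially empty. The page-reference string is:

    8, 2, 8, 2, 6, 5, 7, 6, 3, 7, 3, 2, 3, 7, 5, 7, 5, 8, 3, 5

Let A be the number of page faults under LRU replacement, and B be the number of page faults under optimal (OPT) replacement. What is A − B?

2

Under LRU: F F . . F F F . F . . F . . F . . F F . → 10 faults.
Under OPT: F F . . F F F . F . . . . . F . . F . . → 8 faults.
A − B = 10 − 8 = 2.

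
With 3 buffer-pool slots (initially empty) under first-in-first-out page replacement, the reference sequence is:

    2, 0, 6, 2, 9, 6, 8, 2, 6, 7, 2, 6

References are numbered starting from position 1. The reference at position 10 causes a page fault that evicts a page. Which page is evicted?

8

pos 1: 2: miss, frames (2)
pos 2: 0: miss, frames (2 0)
pos 3: 6: miss, frames (2 0 6)
pos 4: 2: hit
pos 5: 9: miss, evict 2, frames (0 6 9)
pos 6: 6: hit
pos 7: 8: miss, evict 0, frames (6 9 8)
pos 8: 2: miss, evict 6, frames (9 8 2)
pos 9: 6: miss, evict 9, frames (8 2 6)
pos 10: 7: miss, evict 8, frames (2 6 7)
At position 10, page 8 is evicted.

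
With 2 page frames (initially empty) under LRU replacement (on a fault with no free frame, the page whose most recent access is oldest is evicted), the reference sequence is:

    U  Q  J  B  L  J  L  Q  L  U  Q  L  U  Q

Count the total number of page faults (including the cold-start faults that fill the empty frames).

U: miss, frames (U)
Q: miss, frames (U Q)
J: miss, evict U, frames (Q J)
B: miss, evict Q, frames (J B)
L: miss, evict J, frames (B L)
J: miss, evict B, frames (L J)
L: hit
Q: miss, evict J, frames (L Q)
L: hit
U: miss, evict Q, frames (L U)
Q: miss, evict L, frames (U Q)
L: miss, evict U, frames (Q L)
U: miss, evict Q, frames (L U)
Q: miss, evict L, frames (U Q)
Page faults: 12.

12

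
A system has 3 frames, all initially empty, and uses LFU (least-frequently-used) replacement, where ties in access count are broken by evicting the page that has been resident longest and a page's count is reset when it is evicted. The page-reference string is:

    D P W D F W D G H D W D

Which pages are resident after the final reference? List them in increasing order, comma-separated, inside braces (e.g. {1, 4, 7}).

D → fault, frames {D}
P → fault, frames {D,P}
W → fault, frames {D,P,W}
D → hit
F → fault, evict P, frames {D,W,F}
W → hit
D → hit
G → fault, evict F, frames {D,W,G}
H → fault, evict G, frames {D,W,H}
D → hit
W → hit
D → hit

{D, H, W}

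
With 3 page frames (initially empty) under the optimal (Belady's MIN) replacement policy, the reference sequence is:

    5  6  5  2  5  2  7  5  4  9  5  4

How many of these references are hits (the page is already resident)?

5 → miss, frames {5}
6 → miss, frames {5,6}
5 → hit
2 → miss, frames {5,6,2}
5 → hit
2 → hit
7 → miss, evict 2, frames {5,6,7}
5 → hit
4 → miss, evict 7, frames {5,6,4}
9 → miss, evict 6, frames {5,4,9}
5 → hit
4 → hit
Hits: 6.

6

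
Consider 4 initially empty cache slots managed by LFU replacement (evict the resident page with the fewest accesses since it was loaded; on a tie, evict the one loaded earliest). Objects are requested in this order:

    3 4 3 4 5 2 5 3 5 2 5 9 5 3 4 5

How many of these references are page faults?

3: miss, frames [3]
4: miss, frames [3, 4]
3: hit
4: hit
5: miss, frames [3, 4, 5]
2: miss, frames [3, 4, 5, 2]
5: hit
3: hit
5: hit
2: hit
5: hit
9: miss, evict 4, frames [3, 5, 2, 9]
5: hit
3: hit
4: miss, evict 9, frames [3, 5, 2, 4]
5: hit
Page faults: 6.

6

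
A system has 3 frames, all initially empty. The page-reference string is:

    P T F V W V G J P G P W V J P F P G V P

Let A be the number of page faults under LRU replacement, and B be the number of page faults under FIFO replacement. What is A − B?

Under LRU: F F F F F . F F F . . F F F F F . F F . → 15 faults.
Under FIFO: F F F F F . F F F . . F F F F F . F F F → 16 faults.
A − B = 15 − 16 = -1.

-1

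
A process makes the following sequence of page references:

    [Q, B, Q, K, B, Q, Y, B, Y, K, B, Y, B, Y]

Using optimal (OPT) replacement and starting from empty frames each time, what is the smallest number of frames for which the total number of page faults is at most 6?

f=1: 14 faults
f=2: 7 faults
f=3: 4 faults
f=4: 4 faults
Smallest f with faults ≤ 6 is 3.

3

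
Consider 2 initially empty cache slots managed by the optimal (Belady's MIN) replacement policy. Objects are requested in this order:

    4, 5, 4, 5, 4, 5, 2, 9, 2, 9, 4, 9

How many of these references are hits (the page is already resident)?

4: fault, frames {4}
5: fault, frames {4,5}
4: hit
5: hit
4: hit
5: hit
2: fault, evict 5, frames {4,2}
9: fault, evict 4, frames {2,9}
2: hit
9: hit
4: fault, evict 2, frames {9,4}
9: hit
Hits: 7.

7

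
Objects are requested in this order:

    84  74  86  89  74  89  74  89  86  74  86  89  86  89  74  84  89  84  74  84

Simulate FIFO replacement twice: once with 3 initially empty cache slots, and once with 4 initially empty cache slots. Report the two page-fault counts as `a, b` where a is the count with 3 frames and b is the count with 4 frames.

3 frames: F F F F . . . . . . . . . . . F . . F . → 6 faults.
4 frames: F F F F . . . . . . . . . . . . . . . . → 4 faults.
4 < 6: adding a frame reduced faults, as is typical.

6, 4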